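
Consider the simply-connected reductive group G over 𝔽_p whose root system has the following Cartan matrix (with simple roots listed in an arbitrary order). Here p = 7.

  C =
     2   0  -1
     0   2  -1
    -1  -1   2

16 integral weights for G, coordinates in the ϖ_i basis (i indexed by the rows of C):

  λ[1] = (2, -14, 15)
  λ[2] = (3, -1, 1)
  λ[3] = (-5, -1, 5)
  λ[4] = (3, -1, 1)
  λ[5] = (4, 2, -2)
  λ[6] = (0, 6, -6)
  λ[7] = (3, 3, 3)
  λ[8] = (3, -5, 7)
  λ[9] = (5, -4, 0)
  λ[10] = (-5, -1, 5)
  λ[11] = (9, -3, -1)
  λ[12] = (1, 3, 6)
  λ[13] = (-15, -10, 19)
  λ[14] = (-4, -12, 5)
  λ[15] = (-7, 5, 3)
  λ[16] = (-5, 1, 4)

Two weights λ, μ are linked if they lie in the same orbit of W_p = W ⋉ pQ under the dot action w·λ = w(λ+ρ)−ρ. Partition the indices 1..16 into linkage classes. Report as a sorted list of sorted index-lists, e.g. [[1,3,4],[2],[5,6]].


A_3 Cartan matrix, 3 simple roots permuted; ρ=(1,1,1).

Folding the 16 weights λ_j+ρ into Ā_7 (reps in the given 3-coord order):

    λ_1+ρ ↦ (1, 3, 1)
    λ_2+ρ ↦ (4, 0, 2)
    λ_3+ρ ↦ (4, 0, 2)
    λ_4+ρ ↦ (4, 0, 2)
    λ_5+ρ ↦ (4, 2, 1)
    λ_6+ρ ↦ (4, 2, 1)
    λ_7+ρ ↦ (1, 1, 2)
    λ_8+ρ ↦ (1, 1, 2)
    λ_9+ρ ↦ (4, 1, 2)
    λ_10+ρ ↦ (4, 0, 2)
    λ_11+ρ ↦ (4, 2, 1)
    λ_12+ρ ↦ (4, 2, 1)
    λ_13+ρ ↦ (4, 1, 2)
    λ_14+ρ ↦ (1, 1, 2)
    λ_15+ρ ↦ (1, 1, 2)
    λ_16+ρ ↦ (4, 2, 1)

5 distinct reps among the 16 weights ⇒ 5 W_7-linkage classes:

[[1], [2, 3, 4, 10], [5, 6, 11, 12, 16], [7, 8, 14, 15], [9, 13]]


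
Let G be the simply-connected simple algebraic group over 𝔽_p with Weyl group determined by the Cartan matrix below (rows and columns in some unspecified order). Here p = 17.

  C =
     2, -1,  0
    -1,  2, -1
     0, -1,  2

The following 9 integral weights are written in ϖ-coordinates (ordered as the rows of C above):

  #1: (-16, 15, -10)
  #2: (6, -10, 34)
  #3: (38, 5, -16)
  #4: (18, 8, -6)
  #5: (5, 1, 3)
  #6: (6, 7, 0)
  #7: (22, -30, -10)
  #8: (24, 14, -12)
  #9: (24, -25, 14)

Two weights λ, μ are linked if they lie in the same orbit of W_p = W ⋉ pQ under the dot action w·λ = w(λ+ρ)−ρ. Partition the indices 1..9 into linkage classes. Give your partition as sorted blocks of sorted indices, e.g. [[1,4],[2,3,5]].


Dynkin diagram of C (from the 4 off-diagonal −1 entries): A_3.

Folding the 9 weights λ_j+ρ into Ā_17 (reps in the given 3-coord order):

  1: (7, 8, 1) · 2: (7, 8, 1) · 3: (6, 2, 4) · 4: (6, 2, 4) · 5: (6, 2, 4) · 6: (7, 8, 1) · 7: (6, 2, 4) · 8: (6, 2, 4) · 9: (7, 8, 1)

The 9 indices split into 2 linkage classes (same alcove rep ⇔ same W_17-dot-orbit):

[[1, 2, 6, 9], [3, 4, 5, 7, 8]]


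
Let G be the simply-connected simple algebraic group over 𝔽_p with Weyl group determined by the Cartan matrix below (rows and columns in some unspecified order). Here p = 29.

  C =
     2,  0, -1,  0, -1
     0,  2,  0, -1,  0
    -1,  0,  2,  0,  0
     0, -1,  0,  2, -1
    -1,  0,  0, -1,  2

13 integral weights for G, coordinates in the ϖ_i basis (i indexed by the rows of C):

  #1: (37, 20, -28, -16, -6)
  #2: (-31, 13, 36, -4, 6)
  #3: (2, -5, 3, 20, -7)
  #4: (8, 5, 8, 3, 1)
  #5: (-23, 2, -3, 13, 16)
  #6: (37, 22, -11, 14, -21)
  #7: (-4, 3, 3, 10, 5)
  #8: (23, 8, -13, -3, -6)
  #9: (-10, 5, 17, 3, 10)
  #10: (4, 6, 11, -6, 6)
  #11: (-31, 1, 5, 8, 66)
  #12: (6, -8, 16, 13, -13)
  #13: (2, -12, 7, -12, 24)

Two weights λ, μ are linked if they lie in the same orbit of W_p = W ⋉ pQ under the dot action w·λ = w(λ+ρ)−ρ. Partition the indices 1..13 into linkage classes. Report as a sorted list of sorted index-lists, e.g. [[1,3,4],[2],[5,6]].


Cartan matrix: type A_5 (|W|=720); un-permuting the 5 rows.

Folding the 13 weights λ_j+ρ into Ā_29 (reps in the given 5-coord order):

  λ_1+ρ ↦ (9, 5, 8, 4, 2)
  λ_2+ρ ↦ (3, 4, 1, 11, 3)
  λ_3+ρ ↦ (3, 4, 1, 11, 3)
  λ_4+ρ ↦ (9, 5, 8, 4, 2)
  λ_5+ρ ↦ (5, 2, 12, 5, 2)
  λ_6+ρ ↦ (9, 5, 8, 4, 2)
  λ_7+ρ ↦ (3, 4, 1, 11, 3)
  λ_8+ρ ↦ (5, 2, 12, 5, 2)
  λ_9+ρ ↦ (9, 5, 8, 4, 2)
  λ_10+ρ ↦ (5, 2, 12, 5, 2)
  λ_11+ρ ↦ (9, 5, 8, 4, 2)
  λ_12+ρ ↦ (5, 2, 12, 5, 2)
  λ_13+ρ ↦ (3, 4, 1, 11, 3)

Linkage partition of the 13 weights (3 classes, p=29):

[[1, 4, 6, 9, 11], [2, 3, 7, 13], [5, 8, 10, 12]]


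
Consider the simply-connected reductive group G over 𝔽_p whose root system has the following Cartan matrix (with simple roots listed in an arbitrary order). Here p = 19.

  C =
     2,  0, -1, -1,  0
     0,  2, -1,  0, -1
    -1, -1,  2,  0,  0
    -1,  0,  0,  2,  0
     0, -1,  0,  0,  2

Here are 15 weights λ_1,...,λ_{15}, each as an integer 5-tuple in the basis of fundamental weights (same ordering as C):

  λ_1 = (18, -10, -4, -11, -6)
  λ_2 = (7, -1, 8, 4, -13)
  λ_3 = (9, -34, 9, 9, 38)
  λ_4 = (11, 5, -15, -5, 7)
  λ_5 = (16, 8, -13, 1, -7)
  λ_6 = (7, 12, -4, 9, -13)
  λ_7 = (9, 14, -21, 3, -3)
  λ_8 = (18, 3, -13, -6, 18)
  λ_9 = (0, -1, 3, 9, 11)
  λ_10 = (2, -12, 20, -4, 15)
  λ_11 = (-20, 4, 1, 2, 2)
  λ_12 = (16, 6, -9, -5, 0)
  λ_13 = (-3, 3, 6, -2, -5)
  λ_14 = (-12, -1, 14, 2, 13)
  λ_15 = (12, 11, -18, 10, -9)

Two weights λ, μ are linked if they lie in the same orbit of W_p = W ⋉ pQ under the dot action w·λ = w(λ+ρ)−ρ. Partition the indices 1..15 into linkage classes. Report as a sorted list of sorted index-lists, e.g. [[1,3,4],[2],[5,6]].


Root system A_5: the 5×5 matrix C matches after relabeling.

Folding the 15 weights λ_j+ρ into Ā_19 (reps in the given 5-coord order):

    λ_1+ρ ↦ (5, 6, 3, 2, 3)
    λ_2+ρ ↦ (5, 6, 3, 2, 3)
    λ_3+ρ ↦ (5, 2, 1, 1, 1)
    λ_4+ρ ↦ (4, 8, 0, 2, 0)
    λ_5+ρ ↦ (5, 6, 3, 2, 3)
    λ_6+ρ ↦ (5, 2, 1, 1, 1)
    λ_7+ρ ↦ (4, 2, 3, 5, 4)
    λ_8+ρ ↦ (4, 8, 0, 2, 0)
    λ_9+ρ ↦ (1, 0, 4, 2, 4)
    λ_10+ρ ↦ (5, 6, 3, 2, 3)
    λ_11+ρ ↦ (5, 6, 3, 2, 3)
    λ_12+ρ ↦ (5, 1, 7, 4, 0)
    λ_13+ρ ↦ (1, 0, 4, 2, 4)
    λ_14+ρ ↦ (1, 0, 4, 2, 4)
    λ_15+ρ ↦ (4, 8, 0, 2, 0)

Linkage partition of the 15 weights (6 classes, p=19):

[[1, 2, 5, 10, 11], [3, 6], [4, 8, 15], [7], [9, 13, 14], [12]]


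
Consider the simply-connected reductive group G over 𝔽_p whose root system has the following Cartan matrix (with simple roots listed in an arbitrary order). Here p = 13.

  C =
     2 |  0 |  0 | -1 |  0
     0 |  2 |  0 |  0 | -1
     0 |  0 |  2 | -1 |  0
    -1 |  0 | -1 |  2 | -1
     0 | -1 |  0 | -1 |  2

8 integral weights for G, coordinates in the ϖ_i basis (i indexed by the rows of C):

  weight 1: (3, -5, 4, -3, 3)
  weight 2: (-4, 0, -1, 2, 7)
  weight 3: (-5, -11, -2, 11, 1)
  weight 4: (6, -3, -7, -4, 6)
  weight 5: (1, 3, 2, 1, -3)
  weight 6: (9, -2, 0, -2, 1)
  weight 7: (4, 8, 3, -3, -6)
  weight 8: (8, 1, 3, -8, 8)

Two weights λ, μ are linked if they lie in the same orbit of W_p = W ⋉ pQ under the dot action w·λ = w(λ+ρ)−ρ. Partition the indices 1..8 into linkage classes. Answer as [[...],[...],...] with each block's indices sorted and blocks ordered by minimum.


Cartan matrix: type D_5 (|W|=1920); un-permuting the 5 rows.

Alcove-folded reps (p=13, 8 weights, presented ϖ-order):

  [1] (2, 2, 3, 0, 2) · [2] (3, 1, 0, 0, 1) · [3] (3, 1, 0, 0, 1) · [4] (2, 2, 3, 0, 2) · [5] (2, 2, 3, 0, 2) · [6] (9, 1, 0, 1, 0) · [7] (2, 2, 3, 0, 2) · [8] (2, 2, 3, 0, 2)

3 distinct reps among the 8 weights ⇒ 3 W_13-linkage classes:

[[1, 4, 5, 7, 8], [2, 3], [6]]


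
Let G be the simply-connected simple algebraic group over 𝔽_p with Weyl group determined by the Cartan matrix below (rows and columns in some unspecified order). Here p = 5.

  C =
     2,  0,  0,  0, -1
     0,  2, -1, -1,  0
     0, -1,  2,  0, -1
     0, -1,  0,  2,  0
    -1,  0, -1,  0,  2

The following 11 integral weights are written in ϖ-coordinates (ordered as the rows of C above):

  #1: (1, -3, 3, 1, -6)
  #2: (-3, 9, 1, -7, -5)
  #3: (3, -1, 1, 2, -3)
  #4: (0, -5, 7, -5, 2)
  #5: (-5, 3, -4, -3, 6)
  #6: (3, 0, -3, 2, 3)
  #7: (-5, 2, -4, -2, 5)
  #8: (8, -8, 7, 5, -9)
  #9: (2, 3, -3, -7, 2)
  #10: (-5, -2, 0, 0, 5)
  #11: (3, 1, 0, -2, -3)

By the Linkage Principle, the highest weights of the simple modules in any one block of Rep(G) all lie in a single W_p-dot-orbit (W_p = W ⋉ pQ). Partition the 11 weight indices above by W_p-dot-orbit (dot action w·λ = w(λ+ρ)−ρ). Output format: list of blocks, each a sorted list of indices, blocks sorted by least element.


Type A_5, rank 5, |W|=720; reorder rows/cols to standard.

Folding the 11 weights λ_j+ρ into Ā_5 (reps in the given 5-coord order):

  1: (2, 0, 1, 1, 1)
  2: (2, 0, 1, 1, 1)
  3: (0, 0, 0, 1, 2)
  4: (1, 1, 1, 1, 0)
  5: (1, 1, 1, 1, 0)
  6: (1, 1, 1, 1, 0)
  7: (2, 0, 1, 1, 1)
  8: (1, 1, 1, 1, 0)
  9: (1, 1, 1, 1, 0)
  10: (2, 0, 1, 1, 1)
  11: (2, 0, 1, 1, 1)

Partition of {1..11} into 3 W_5-dot-orbits:

[[1, 2, 7, 10, 11], [3], [4, 5, 6, 8, 9]]


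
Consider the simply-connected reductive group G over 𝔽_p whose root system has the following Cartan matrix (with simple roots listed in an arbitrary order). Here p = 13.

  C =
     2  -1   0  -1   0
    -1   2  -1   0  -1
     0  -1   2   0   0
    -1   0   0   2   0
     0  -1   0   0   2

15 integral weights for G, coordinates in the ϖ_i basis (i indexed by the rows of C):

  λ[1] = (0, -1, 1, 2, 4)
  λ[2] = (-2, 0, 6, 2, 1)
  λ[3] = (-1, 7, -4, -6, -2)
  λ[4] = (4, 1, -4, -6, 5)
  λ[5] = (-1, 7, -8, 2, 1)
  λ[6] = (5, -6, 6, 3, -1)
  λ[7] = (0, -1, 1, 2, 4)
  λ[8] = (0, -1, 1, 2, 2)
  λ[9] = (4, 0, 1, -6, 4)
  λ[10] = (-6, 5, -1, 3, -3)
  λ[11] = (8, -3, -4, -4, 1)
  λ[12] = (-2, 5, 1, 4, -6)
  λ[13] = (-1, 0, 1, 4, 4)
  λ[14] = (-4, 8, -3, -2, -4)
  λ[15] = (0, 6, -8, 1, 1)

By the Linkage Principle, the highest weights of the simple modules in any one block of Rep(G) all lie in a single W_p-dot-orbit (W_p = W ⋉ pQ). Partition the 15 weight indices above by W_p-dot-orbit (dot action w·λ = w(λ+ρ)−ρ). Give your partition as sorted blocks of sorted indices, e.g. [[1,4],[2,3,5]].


Dynkin diagram of C (from the 8 off-diagonal −1 entries): D_5.

Ā_13 reps of the 15 weights (D_5, coords as presented):

  λ_1+ρ ↦ (1, 0, 2, 3, 5) · λ_2+ρ ↦ (1, 0, 7, 2, 2) · λ_3+ρ ↦ (4, 1, 2, 0, 0) · λ_4+ρ ↦ (1, 0, 2, 4, 5) · λ_5+ρ ↦ (1, 0, 7, 2, 2) · λ_6+ρ ↦ (1, 0, 2, 4, 5) · λ_7+ρ ↦ (1, 0, 2, 3, 5) · λ_8+ρ ↦ (1, 0, 2, 3, 3) · λ_9+ρ ↦ (1, 0, 2, 4, 5) · λ_10+ρ ↦ (3, 0, 1, 1, 1) · λ_11+ρ ↦ (1, 0, 2, 3, 3) · λ_12+ρ ↦ (1, 0, 2, 4, 5) · λ_13+ρ ↦ (1, 0, 2, 4, 5) · λ_14+ρ ↦ (1, 0, 2, 3, 3) · λ_15+ρ ↦ (1, 0, 7, 2, 2)

Partition of {1..15} into 6 W_13-dot-orbits:

[[1, 7], [2, 5, 15], [3], [4, 6, 9, 12, 13], [8, 11, 14], [10]]


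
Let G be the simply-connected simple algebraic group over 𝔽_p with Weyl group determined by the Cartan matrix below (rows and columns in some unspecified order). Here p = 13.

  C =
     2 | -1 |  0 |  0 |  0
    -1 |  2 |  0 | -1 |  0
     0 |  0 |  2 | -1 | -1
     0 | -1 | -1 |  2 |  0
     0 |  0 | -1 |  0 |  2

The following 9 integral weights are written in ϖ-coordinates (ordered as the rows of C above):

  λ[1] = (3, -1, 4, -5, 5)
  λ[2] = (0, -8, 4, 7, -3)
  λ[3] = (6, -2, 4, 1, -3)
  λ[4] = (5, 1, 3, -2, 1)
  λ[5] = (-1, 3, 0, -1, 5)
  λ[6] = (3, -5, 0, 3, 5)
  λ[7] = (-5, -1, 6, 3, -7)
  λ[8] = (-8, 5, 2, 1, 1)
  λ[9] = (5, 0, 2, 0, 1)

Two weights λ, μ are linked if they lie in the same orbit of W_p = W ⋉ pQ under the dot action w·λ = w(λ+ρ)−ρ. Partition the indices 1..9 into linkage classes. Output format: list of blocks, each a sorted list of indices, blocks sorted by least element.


Root system A_5: the 5×5 matrix C matches after relabeling.

λ_j+ρ reflected into Ā_13 (⟨·,θ^∨⟩≤13); 5-tuples as given:

  λ_1 → (0, 4, 1, 0, 6);  λ_2 → (6, 1, 3, 1, 2);  λ_3 → (6, 1, 3, 1, 2);  λ_4 → (6, 1, 3, 1, 2);  λ_5 → (0, 4, 1, 0, 6);  λ_6 → (0, 4, 1, 0, 6);  λ_7 → (0, 4, 1, 0, 6);  λ_8 → (6, 1, 3, 1, 2);  λ_9 → (6, 1, 3, 1, 2)

The 9 indices split into 2 linkage classes (same alcove rep ⇔ same W_13-dot-orbit):

[[1, 5, 6, 7], [2, 3, 4, 8, 9]]


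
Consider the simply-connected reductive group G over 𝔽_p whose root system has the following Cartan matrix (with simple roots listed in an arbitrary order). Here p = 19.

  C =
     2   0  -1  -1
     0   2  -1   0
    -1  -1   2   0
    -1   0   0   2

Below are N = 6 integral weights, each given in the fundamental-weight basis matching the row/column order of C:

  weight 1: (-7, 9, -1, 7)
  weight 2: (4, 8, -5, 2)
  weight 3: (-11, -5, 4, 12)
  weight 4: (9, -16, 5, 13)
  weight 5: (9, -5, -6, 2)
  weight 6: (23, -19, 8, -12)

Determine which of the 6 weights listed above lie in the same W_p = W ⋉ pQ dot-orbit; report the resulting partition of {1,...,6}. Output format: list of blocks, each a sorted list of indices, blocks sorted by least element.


A_4 Cartan matrix, 4 simple roots permuted; ρ=(1,1,1,1).

Each λ_j+ρ reduced to Ā_19; 4-tuples below use C's row order:

  1: (0, 4, 6, 2)
  2: (1, 5, 4, 3)
  3: (1, 5, 4, 3)
  4: (1, 5, 4, 3)
  5: (1, 5, 4, 3)
  6: (1, 5, 4, 3)

Partition of {1..6} into 2 W_19-dot-orbits:

[[1], [2, 3, 4, 5, 6]]


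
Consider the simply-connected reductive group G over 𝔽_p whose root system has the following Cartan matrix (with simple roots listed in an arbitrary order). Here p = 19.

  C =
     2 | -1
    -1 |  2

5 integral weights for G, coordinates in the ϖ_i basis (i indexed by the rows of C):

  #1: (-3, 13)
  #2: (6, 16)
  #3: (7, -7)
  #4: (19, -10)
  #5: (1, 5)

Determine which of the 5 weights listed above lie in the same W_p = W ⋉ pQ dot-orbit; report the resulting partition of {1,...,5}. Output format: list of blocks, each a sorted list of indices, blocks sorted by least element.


C ↔ A_2 under row/col permutation; |W(A_2)| = 6.

Alcove-folded reps (p=19, 5 weights, presented ϖ-order):

  1: (2, 12) · 2: (2, 12) · 3: (2, 6) · 4: (10, 8) · 5: (2, 6)

3 distinct reps among the 5 weights ⇒ 3 W_19-linkage classes:

[[1, 2], [3, 5], [4]]


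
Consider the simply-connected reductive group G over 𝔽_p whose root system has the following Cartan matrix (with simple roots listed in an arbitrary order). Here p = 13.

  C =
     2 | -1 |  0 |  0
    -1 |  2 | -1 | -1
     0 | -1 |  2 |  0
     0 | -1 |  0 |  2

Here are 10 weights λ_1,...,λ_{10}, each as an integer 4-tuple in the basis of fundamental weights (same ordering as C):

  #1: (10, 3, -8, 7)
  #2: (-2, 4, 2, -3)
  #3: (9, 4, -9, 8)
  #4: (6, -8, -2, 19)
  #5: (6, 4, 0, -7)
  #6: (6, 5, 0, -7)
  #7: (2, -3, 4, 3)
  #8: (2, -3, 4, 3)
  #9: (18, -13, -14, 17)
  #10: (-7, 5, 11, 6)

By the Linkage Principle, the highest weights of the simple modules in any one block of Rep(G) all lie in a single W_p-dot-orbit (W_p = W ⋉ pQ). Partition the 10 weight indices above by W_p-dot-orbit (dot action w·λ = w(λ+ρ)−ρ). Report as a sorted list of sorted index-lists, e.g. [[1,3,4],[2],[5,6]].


Cartan matrix: type D_4 (|W|=192); un-permuting the 4 rows.

W_13-reps of the 10 weights in Ā_13 (same 4-coord order as C):

  [1] (1, 2, 3, 2) · [2] (1, 2, 3, 2) · [3] (1, 2, 3, 2) · [4] (6, 1, 0, 5) · [5] (6, 1, 0, 5) · [6] (6, 1, 0, 5) · [7] (1, 2, 3, 2) · [8] (1, 2, 3, 2) · [9] (6, 1, 0, 5) · [10] (6, 1, 0, 5)

These 10 weights hit 2 W_13-dot-orbits; sizes (5, 5):

[[1, 2, 3, 7, 8], [4, 5, 6, 9, 10]]


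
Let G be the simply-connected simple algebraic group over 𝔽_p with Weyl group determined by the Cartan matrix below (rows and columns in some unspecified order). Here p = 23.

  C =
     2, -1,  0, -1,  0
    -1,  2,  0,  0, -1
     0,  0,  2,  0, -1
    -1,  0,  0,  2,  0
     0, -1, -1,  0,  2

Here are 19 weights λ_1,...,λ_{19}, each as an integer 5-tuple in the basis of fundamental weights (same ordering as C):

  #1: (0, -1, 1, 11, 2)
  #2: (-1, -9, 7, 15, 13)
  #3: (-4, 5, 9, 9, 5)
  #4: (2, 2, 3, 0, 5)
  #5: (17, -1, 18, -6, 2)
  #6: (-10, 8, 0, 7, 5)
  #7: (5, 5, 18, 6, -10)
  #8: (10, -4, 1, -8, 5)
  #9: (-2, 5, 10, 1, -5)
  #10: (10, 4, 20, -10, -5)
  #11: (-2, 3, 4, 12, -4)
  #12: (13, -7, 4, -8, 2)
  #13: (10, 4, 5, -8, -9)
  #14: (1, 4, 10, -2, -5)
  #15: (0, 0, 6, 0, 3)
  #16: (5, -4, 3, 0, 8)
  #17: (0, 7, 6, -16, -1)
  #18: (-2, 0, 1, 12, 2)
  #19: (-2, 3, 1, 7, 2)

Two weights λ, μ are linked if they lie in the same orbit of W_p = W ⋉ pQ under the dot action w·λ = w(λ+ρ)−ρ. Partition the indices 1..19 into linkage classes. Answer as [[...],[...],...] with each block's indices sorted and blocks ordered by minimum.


Cartan matrix: type A_5 (|W|=720); un-permuting the 5 rows.

W_23-reps of the 19 weights in Ā_23 (same 5-coord order as C):

  λ_1 → (1, 0, 2, 12, 3)
  λ_2 → (8, 0, 1, 1, 6)
  λ_3 → (3, 3, 4, 1, 6)
  λ_4 → (3, 3, 4, 1, 6)
  λ_5 → (1, 0, 2, 12, 3)
  λ_6 → (8, 0, 1, 1, 6)
  λ_7 → (3, 3, 4, 1, 6)
  λ_8 → (1, 3, 2, 7, 3)
  λ_9 → (1, 1, 7, 1, 4)
  λ_10 → (1, 1, 7, 1, 4)
  λ_11 → (1, 0, 2, 12, 3)
  λ_12 → (1, 3, 2, 7, 3)
  λ_13 → (1, 3, 2, 7, 3)
  λ_14 → (1, 1, 7, 1, 4)
  λ_15 → (1, 1, 7, 1, 4)
  λ_16 → (3, 3, 4, 1, 6)
  λ_17 → (8, 0, 1, 1, 6)
  λ_18 → (1, 0, 2, 12, 3)
  λ_19 → (1, 3, 2, 7, 3)

Linkage partition of the 19 weights (5 classes, p=23):

[[1, 5, 11, 18], [2, 6, 17], [3, 4, 7, 16], [8, 12, 13, 19], [9, 10, 14, 15]]


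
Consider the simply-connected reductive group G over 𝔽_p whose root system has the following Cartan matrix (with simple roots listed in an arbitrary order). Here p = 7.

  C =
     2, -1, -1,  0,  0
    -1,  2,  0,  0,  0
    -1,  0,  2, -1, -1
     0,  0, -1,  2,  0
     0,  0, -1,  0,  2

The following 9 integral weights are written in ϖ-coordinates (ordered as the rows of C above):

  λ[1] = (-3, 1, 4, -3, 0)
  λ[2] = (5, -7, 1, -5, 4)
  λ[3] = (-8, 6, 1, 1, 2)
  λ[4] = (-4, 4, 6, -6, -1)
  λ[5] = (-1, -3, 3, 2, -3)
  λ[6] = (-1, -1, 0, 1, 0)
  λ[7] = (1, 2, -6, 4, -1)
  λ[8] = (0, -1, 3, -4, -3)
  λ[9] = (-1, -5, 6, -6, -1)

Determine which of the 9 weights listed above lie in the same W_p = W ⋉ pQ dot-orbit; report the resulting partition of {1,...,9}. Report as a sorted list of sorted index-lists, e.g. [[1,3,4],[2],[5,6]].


C ↔ D_5 under row/col permutation; |W(D_5)| = 1920.

W_7-reps of the 9 weights in Ā_7 (same 5-coord order as C):

  1: (0, 0, 1, 2, 1) · 2: (0, 0, 1, 2, 1) · 3: (0, 0, 0, 3, 2) · 4: (0, 0, 1, 2, 1) · 5: (0, 0, 0, 3, 2) · 6: (0, 0, 1, 2, 1) · 7: (0, 0, 0, 3, 2) · 8: (0, 0, 1, 2, 1) · 9: (0, 0, 0, 3, 2)

Grouping the 9 weights by Ā_7-representative: 2 linkage classes.

[[1, 2, 4, 6, 8], [3, 5, 7, 9]]


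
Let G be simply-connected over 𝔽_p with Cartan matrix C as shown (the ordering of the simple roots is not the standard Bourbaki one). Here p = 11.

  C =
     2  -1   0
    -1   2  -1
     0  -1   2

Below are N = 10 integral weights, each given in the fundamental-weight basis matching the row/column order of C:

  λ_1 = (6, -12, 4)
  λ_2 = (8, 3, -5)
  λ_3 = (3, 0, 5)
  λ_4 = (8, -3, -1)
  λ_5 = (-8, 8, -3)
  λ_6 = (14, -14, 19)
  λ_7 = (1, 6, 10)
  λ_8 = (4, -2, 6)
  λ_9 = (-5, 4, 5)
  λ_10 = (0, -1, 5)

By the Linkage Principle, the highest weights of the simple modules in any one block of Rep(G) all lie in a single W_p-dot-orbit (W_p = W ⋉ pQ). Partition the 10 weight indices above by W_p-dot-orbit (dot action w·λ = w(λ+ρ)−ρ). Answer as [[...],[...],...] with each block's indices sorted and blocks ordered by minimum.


C ↔ A_3 under row/col permutation; |W(A_3)| = 24.

Folding the 10 weights λ_j+ρ into Ā_11 (reps in the given 3-coord order):

  [1] (4, 1, 6)
  [2] (7, 0, 2)
  [3] (4, 1, 6)
  [4] (7, 0, 2)
  [5] (7, 0, 2)
  [6] (7, 0, 2)
  [7] (7, 0, 2)
  [8] (4, 1, 6)
  [9] (4, 1, 6)
  [10] (1, 0, 6)

The 10 indices split into 3 linkage classes (same alcove rep ⇔ same W_11-dot-orbit):

[[1, 3, 8, 9], [2, 4, 5, 6, 7], [10]]


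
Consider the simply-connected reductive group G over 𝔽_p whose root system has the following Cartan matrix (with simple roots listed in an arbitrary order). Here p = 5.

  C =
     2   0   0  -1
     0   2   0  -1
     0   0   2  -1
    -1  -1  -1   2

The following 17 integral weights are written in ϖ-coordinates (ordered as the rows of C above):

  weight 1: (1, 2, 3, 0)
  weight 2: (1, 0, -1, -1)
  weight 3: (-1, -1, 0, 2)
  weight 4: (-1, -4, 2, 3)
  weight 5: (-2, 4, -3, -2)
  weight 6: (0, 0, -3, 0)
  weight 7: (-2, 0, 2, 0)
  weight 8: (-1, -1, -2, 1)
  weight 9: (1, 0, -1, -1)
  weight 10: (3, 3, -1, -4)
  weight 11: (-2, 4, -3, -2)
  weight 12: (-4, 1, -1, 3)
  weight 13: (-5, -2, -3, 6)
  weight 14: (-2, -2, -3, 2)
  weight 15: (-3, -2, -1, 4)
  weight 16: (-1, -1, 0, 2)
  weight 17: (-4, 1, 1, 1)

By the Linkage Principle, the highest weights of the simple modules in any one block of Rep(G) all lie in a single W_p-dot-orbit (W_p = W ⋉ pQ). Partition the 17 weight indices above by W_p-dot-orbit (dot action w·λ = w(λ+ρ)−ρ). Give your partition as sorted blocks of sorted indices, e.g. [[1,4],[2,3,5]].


Type D_4, rank 4, |W|=192; reorder rows/cols to standard.

Alcove-folded reps (p=5, 17 weights, presented ϖ-order):

  λ_1 → (2, 1, 0, 1)
  λ_2 → (2, 1, 0, 0)
  λ_3 → (0, 0, 1, 1)
  λ_4 → (2, 1, 1, 0)
  λ_5 → (2, 0, 1, 1)
  λ_6 → (0, 0, 1, 1)
  λ_7 → (1, 1, 3, 0)
  λ_8 → (0, 0, 1, 1)
  λ_9 → (2, 1, 0, 0)
  λ_10 → (1, 1, 3, 0)
  λ_11 → (2, 0, 1, 1)
  λ_12 → (2, 1, 1, 0)
  λ_13 → (2, 1, 0, 1)
  λ_14 → (0, 0, 1, 1)
  λ_15 → (2, 1, 0, 0)
  λ_16 → (0, 0, 1, 1)
  λ_17 → (2, 1, 1, 0)

Partition of {1..17} into 6 W_5-dot-orbits:

[[1, 13], [2, 9, 15], [3, 6, 8, 14, 16], [4, 12, 17], [5, 11], [7, 10]]


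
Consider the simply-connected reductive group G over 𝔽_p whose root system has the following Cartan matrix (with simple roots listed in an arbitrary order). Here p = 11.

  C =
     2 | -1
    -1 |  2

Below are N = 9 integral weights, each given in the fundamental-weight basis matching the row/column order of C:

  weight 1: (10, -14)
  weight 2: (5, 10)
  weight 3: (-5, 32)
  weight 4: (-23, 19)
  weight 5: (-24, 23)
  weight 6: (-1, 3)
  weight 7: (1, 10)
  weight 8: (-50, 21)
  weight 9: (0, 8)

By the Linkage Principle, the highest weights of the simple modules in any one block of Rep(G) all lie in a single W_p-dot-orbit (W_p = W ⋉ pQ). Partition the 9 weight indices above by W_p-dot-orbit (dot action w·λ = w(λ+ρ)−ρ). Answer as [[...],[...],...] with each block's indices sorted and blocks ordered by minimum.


C ↔ A_2 under row/col permutation; |W(A_2)| = 6.

Each λ_j+ρ reduced to Ā_11; 2-tuples below use C's row order:

  [1] (0, 9) · [2] (0, 5) · [3] (0, 4) · [4] (0, 9) · [5] (1, 9) · [6] (0, 4) · [7] (0, 9) · [8] (0, 5) · [9] (1, 9)

Partition of {1..9} into 4 W_11-dot-orbits:

[[1, 4, 7], [2, 8], [3, 6], [5, 9]]


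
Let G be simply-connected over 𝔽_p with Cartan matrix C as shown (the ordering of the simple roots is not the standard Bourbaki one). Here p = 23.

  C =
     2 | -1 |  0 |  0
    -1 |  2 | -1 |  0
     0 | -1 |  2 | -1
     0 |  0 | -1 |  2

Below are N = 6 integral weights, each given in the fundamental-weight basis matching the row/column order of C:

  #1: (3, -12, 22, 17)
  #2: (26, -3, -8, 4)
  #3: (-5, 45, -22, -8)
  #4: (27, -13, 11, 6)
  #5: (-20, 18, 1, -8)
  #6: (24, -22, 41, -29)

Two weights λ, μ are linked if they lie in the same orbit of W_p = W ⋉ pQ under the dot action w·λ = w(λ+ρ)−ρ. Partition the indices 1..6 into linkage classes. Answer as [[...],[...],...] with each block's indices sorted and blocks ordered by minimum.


Cartan matrix: type A_4 (|W|=120); un-permuting the 4 rows.

Alcove-folded reps (p=23, 6 weights, presented ϖ-order):

  [1] (4, 7, 5, 0);  [2] (14, 5, 0, 2);  [3] (14, 5, 0, 2);  [4] (4, 7, 5, 0);  [5] (14, 5, 0, 2);  [6] (14, 5, 0, 2)

The 6 indices split into 2 linkage classes (same alcove rep ⇔ same W_23-dot-orbit):

[[1, 4], [2, 3, 5, 6]]


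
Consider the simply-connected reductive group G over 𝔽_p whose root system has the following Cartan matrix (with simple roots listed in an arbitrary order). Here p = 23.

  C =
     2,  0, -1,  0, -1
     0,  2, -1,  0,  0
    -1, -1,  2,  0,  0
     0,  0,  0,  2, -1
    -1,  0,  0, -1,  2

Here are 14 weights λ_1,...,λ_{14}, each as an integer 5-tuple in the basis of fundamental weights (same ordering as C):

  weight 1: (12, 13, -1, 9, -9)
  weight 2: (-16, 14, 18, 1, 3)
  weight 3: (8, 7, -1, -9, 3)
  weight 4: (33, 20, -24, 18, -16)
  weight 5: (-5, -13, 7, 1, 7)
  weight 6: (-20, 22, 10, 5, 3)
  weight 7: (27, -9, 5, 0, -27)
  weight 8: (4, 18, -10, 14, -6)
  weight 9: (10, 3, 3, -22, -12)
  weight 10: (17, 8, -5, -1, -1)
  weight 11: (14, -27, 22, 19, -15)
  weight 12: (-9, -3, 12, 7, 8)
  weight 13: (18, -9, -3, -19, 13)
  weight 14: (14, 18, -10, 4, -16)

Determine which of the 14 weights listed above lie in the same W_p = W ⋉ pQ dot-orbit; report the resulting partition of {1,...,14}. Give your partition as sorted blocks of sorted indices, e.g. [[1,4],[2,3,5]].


Dynkin diagram of C (from the 8 off-diagonal −1 entries): A_5.

Ā_23 reps of the 14 weights (A_5, coords as presented):

    [1] (5, 8, 0, 4, 4)
    [2] (4, 4, 4, 2, 0)
    [3] (5, 8, 0, 4, 4)
    [4] (4, 4, 4, 2, 0)
    [5] (4, 4, 4, 2, 0)
    [6] (4, 4, 4, 2, 0)
    [7] (1, 2, 0, 12, 2)
    [8] (5, 8, 0, 4, 4)
    [9] (4, 4, 4, 2, 0)
    [10] (14, 5, 4, 0, 0)
    [11] (1, 2, 0, 12, 2)
    [12] (8, 2, 3, 8, 1)
    [13] (5, 8, 0, 4, 4)
    [14] (5, 8, 0, 4, 4)

Partition of {1..14} into 5 W_23-dot-orbits:

[[1, 3, 8, 13, 14], [2, 4, 5, 6, 9], [7, 11], [10], [12]]


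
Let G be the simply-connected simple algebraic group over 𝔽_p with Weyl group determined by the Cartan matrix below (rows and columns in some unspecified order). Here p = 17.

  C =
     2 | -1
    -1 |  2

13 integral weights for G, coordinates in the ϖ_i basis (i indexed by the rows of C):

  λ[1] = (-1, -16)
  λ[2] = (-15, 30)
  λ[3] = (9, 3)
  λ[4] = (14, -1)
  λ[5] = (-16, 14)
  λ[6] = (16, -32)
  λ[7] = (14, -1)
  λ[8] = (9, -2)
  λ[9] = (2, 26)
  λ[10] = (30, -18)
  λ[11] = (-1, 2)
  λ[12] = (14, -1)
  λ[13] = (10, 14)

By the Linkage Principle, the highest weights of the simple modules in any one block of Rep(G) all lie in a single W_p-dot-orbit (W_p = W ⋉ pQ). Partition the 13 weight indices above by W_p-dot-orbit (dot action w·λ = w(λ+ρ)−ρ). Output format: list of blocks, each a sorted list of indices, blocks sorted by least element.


Dynkin diagram of C (from the 2 off-diagonal −1 entries): A_2.

Each λ_j+ρ reduced to Ā_17; 2-tuples below use C's row order:

  1: (15, 0) · 2: (0, 3) · 3: (10, 4) · 4: (15, 0) · 5: (15, 0) · 6: (0, 3) · 7: (15, 0) · 8: (9, 1) · 9: (10, 4) · 10: (0, 3) · 11: (0, 3) · 12: (15, 0) · 13: (2, 6)

Grouping the 13 weights by Ā_17-representative: 5 linkage classes.

[[1, 4, 5, 7, 12], [2, 6, 10, 11], [3, 9], [8], [13]]


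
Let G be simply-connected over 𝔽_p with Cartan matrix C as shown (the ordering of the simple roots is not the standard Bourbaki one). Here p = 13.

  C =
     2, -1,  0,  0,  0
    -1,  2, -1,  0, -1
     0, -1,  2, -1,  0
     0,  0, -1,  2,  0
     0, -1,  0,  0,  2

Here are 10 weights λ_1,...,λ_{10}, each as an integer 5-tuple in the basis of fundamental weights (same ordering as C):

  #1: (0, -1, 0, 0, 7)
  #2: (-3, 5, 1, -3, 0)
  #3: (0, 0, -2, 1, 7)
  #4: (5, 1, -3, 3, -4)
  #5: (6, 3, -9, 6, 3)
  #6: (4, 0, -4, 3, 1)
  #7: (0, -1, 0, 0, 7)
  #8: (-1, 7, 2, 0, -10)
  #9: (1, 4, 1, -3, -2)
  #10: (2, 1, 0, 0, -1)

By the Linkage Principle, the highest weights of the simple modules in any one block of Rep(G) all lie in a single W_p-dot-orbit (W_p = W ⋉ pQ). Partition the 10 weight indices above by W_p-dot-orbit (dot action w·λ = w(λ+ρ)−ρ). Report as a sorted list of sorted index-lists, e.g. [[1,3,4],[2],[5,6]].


Cartan matrix: type D_5 (|W|=1920); un-permuting the 5 rows.

W_13-reps of the 10 weights in Ā_13 (same 5-coord order as C):

    1: (1, 0, 1, 1, 8)
    2: (2, 4, 0, 2, 1)
    3: (1, 0, 1, 1, 8)
    4: (3, 2, 1, 1, 0)
    5: (3, 2, 1, 1, 0)
    6: (3, 2, 1, 1, 0)
    7: (1, 0, 1, 1, 8)
    8: (1, 0, 1, 1, 8)
    9: (2, 4, 0, 2, 1)
    10: (3, 2, 1, 1, 0)

These 10 weights hit 3 W_13-dot-orbits; sizes (4, 2, 4):

[[1, 3, 7, 8], [2, 9], [4, 5, 6, 10]]


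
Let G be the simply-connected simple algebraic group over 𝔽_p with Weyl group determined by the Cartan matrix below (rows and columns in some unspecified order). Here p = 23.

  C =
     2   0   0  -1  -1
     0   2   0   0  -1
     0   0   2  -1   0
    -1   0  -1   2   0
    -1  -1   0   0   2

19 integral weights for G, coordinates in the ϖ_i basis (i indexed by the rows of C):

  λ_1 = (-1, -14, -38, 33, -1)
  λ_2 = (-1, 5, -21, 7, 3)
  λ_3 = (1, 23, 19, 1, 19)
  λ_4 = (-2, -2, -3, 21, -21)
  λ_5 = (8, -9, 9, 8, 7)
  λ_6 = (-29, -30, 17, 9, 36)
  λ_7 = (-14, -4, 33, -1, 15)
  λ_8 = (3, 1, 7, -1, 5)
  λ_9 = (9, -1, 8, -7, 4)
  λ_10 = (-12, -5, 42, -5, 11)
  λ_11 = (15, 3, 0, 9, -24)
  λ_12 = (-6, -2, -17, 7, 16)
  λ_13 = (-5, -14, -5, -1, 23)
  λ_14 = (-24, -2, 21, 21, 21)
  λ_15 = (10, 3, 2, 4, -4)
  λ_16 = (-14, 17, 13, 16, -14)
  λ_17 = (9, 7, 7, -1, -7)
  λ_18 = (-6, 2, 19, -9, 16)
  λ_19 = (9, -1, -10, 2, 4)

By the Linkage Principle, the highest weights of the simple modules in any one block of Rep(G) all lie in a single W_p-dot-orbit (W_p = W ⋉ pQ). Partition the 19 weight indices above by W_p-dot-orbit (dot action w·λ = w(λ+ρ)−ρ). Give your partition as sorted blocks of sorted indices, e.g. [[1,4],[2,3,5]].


Cartan matrix: type A_5 (|W|=720); un-permuting the 5 rows.

Alcove-folded reps (p=23, 19 weights, presented ϖ-order):

  λ_1 → (11, 0, 7, 2, 0) · λ_2 → (4, 2, 8, 0, 6) · λ_3 → (1, 1, 0, 1, 19) · λ_4 → (1, 1, 0, 1, 19) · λ_5 → (4, 0, 3, 6, 5) · λ_6 → (4, 0, 3, 6, 5) · λ_7 → (11, 0, 7, 2, 0) · λ_8 → (4, 2, 8, 0, 6) · λ_9 → (4, 0, 3, 6, 5) · λ_10 → (8, 1, 3, 5, 3) · λ_11 → (4, 12, 3, 0, 3) · λ_12 → (8, 1, 3, 5, 3) · λ_13 → (4, 12, 3, 0, 3) · λ_14 → (1, 1, 0, 1, 19) · λ_15 → (8, 1, 3, 5, 3) · λ_16 → (4, 0, 3, 6, 5) · λ_17 → (4, 2, 8, 0, 6) · λ_18 → (8, 1, 3, 5, 3) · λ_19 → (4, 0, 3, 6, 5)

Partition of {1..19} into 6 W_23-dot-orbits:

[[1, 7], [2, 8, 17], [3, 4, 14], [5, 6, 9, 16, 19], [10, 12, 15, 18], [11, 13]]


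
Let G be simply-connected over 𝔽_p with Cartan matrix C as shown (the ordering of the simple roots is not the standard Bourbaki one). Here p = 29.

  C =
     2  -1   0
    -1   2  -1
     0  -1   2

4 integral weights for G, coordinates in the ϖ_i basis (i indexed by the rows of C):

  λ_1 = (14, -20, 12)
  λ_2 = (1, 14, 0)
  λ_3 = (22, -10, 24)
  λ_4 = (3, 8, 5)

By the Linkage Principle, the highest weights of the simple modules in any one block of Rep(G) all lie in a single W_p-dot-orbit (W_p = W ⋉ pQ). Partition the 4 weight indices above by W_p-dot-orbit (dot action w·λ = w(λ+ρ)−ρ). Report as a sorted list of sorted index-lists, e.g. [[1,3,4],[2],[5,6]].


Type A_3, rank 3, |W|=24; reorder rows/cols to standard.

Folding the 4 weights λ_j+ρ into Ā_29 (reps in the given 3-coord order):

  [1] (4, 9, 6);  [2] (2, 15, 1);  [3] (4, 9, 6);  [4] (4, 9, 6)

Grouping the 4 weights by Ā_29-representative: 2 linkage classes.

[[1, 3, 4], [2]]


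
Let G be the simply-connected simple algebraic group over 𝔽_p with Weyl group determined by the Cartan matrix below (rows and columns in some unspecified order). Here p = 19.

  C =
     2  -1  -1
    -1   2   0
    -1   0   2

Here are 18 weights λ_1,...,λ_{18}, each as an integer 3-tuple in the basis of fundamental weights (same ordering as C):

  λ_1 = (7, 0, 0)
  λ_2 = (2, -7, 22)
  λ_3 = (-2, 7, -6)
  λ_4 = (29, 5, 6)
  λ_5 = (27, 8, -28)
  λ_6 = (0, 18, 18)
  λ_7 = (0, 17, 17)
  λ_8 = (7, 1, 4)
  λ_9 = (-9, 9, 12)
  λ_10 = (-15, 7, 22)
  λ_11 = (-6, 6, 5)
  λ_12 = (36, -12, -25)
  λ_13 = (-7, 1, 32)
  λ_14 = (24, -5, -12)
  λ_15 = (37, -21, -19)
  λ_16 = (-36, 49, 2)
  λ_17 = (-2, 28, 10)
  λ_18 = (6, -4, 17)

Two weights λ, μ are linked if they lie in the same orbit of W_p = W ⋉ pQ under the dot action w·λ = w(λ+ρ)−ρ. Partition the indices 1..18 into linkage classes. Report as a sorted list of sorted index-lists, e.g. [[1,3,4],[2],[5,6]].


Type A_3, rank 3, |W|=24; reorder rows/cols to standard.

Folding the 18 weights λ_j+ρ into Ā_19 (reps in the given 3-coord order):

    1: (8, 1, 1)
    2: (1, 3, 12)
    3: (5, 2, 1)
    4: (5, 2, 1)
    5: (8, 1, 1)
    6: (1, 0, 0)
    7: (1, 0, 0)
    8: (8, 2, 5)
    9: (8, 2, 5)
    10: (8, 2, 5)
    11: (5, 2, 1)
    12: (5, 2, 1)
    13: (8, 2, 5)
    14: (8, 2, 5)
    15: (1, 0, 0)
    16: (1, 3, 12)
    17: (8, 1, 1)
    18: (1, 3, 12)

Grouping the 18 weights by Ā_19-representative: 5 linkage classes.

[[1, 5, 17], [2, 16, 18], [3, 4, 11, 12], [6, 7, 15], [8, 9, 10, 13, 14]]


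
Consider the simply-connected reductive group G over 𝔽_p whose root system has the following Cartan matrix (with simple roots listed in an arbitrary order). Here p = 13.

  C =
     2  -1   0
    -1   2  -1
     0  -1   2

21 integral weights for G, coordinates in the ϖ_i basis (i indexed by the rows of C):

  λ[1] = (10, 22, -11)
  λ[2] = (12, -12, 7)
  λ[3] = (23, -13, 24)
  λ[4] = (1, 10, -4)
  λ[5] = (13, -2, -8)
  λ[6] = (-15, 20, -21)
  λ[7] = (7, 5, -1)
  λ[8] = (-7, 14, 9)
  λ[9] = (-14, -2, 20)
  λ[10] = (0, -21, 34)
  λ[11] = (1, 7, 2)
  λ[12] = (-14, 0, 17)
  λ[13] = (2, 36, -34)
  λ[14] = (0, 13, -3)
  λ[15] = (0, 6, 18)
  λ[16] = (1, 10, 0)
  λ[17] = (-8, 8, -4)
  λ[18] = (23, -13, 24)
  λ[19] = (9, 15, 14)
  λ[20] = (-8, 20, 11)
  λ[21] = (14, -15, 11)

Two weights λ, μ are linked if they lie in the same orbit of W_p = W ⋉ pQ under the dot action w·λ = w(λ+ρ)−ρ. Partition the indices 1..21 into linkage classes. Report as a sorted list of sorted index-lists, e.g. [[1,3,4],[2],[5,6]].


C ↔ A_3 under row/col permutation; |W(A_3)| = 24.

Ā_13 reps of the 21 weights (A_3, coords as presented):

  1: (2, 8, 3) · 2: (2, 8, 3) · 3: (1, 11, 0) · 4: (2, 8, 3) · 5: (5, 7, 0) · 6: (7, 5, 1) · 7: (7, 5, 1) · 8: (6, 1, 2) · 9: (7, 5, 1) · 10: (6, 1, 2) · 11: (2, 8, 3) · 12: (5, 7, 0) · 13: (6, 1, 2) · 14: (1, 11, 0) · 15: (7, 5, 1) · 16: (1, 11, 0) · 17: (6, 1, 2) · 18: (1, 11, 0) · 19: (2, 8, 3) · 20: (5, 7, 0) · 21: (1, 11, 0)

Partition of {1..21} into 5 W_13-dot-orbits:

[[1, 2, 4, 11, 19], [3, 14, 16, 18, 21], [5, 12, 20], [6, 7, 9, 15], [8, 10, 13, 17]]


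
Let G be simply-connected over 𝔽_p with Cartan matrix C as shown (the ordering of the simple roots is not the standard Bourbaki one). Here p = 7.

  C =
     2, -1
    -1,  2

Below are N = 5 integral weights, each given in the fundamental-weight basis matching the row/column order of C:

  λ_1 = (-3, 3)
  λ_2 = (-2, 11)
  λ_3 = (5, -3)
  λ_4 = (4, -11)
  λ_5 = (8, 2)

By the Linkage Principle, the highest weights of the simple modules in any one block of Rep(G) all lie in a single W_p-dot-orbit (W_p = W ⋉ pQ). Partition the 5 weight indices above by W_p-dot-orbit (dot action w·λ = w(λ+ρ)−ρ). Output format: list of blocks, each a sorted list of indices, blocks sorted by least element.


Dynkin diagram of C (from the 2 off-diagonal −1 entries): A_2.

Folding the 5 weights λ_j+ρ into Ā_7 (reps in the given 2-coord order):

  [1] (2, 2)
  [2] (4, 2)
  [3] (4, 2)
  [4] (2, 2)
  [5] (2, 2)

Linkage partition of the 5 weights (2 classes, p=7):

[[1, 4, 5], [2, 3]]


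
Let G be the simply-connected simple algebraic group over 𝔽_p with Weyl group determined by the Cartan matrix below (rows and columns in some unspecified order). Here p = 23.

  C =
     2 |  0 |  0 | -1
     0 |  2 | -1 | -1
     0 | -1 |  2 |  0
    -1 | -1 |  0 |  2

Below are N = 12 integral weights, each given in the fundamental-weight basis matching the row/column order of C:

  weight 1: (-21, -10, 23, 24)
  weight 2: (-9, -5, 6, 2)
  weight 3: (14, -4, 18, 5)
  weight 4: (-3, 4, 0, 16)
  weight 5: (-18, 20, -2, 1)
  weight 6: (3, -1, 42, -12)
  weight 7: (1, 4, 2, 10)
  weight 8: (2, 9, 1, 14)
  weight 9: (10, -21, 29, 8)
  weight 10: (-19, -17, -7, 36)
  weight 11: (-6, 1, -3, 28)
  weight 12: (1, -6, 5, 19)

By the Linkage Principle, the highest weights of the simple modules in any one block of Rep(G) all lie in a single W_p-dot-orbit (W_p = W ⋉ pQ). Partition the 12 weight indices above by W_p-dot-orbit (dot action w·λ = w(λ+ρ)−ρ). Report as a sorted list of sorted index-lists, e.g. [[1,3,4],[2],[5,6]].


C ↔ A_4 under row/col permutation; |W(A_4)| = 120.

Ā_23 reps of the 12 weights (A_4, coords as presented):

    [1] (1, 3, 2, 3)
    [2] (1, 3, 2, 3)
    [3] (1, 3, 2, 3)
    [4] (2, 5, 1, 15)
    [5] (2, 5, 1, 15)
    [6] (7, 9, 3, 4)
    [7] (2, 5, 3, 11)
    [8] (2, 5, 3, 11)
    [9] (7, 9, 3, 4)
    [10] (1, 3, 2, 3)
    [11] (2, 5, 1, 15)
    [12] (2, 5, 1, 15)

The 12 indices split into 4 linkage classes (same alcove rep ⇔ same W_23-dot-orbit):

[[1, 2, 3, 10], [4, 5, 11, 12], [6, 9], [7, 8]]


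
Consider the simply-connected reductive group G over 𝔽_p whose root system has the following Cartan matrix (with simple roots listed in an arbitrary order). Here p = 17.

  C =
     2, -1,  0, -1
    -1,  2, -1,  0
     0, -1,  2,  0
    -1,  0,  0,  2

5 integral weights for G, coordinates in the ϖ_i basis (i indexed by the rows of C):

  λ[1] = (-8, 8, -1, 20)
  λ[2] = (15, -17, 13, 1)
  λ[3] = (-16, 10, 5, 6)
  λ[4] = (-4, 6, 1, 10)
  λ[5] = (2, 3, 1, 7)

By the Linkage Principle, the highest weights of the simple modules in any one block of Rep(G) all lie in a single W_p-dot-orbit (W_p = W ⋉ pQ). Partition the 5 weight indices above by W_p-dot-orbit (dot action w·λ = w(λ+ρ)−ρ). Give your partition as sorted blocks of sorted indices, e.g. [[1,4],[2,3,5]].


Dynkin diagram of C (from the 6 off-diagonal −1 entries): A_4.

W_17-reps of the 5 weights in Ā_17 (same 4-coord order as C):

  [1] (3, 4, 2, 8) · [2] (0, 14, 1, 1) · [3] (3, 4, 2, 8) · [4] (3, 4, 2, 8) · [5] (3, 4, 2, 8)

2 distinct reps among the 5 weights ⇒ 2 W_17-linkage classes:

[[1, 3, 4, 5], [2]]


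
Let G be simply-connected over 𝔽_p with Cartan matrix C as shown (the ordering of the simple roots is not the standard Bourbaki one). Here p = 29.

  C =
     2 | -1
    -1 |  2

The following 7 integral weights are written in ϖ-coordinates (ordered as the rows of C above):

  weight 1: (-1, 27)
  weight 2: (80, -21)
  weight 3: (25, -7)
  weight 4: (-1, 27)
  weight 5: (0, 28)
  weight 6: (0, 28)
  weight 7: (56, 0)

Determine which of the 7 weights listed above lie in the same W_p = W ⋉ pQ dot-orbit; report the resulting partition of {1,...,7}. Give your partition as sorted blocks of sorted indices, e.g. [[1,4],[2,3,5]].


Type A_2, rank 2, |W|=6; reorder rows/cols to standard.

Each λ_j+ρ reduced to Ā_29; 2-tuples below use C's row order:

  λ_1 → (0, 28) · λ_2 → (20, 6) · λ_3 → (20, 6) · λ_4 → (0, 28) · λ_5 → (0, 28) · λ_6 → (0, 28) · λ_7 → (0, 28)

Linkage partition of the 7 weights (2 classes, p=29):

[[1, 4, 5, 6, 7], [2, 3]]


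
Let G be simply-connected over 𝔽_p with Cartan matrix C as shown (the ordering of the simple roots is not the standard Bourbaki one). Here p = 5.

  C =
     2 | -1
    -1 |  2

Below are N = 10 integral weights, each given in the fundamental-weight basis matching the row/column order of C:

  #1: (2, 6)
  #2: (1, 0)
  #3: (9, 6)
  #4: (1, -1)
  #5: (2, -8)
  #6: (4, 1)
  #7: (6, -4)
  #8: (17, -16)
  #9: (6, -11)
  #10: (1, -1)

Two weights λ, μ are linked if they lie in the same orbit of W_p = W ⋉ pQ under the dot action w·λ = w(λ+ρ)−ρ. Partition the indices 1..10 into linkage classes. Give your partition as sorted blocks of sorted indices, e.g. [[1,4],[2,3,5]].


C ↔ A_2 under row/col permutation; |W(A_2)| = 6.

W_5-reps of the 10 weights in Ā_5 (same 2-coord order as C):

  λ_1 → (2, 0)
  λ_2 → (2, 1)
  λ_3 → (3, 0)
  λ_4 → (2, 0)
  λ_5 → (2, 1)
  λ_6 → (3, 0)
  λ_7 → (2, 1)
  λ_8 → (3, 0)
  λ_9 → (2, 0)
  λ_10 → (2, 0)

Grouping the 10 weights by Ā_5-representative: 3 linkage classes.

[[1, 4, 9, 10], [2, 5, 7], [3, 6, 8]]
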